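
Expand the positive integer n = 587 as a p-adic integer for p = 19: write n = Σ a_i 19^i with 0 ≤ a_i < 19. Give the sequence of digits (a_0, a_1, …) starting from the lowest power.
(a_0, a_1, …) = (17, 11, 1)

Repeated division by 19 gives the digits low-to-high: 587 = 17 + 11·19^1 + 1·19^2. Digit sequence: (17, 11, 1).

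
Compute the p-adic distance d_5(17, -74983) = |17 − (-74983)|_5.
d_5(17, -74983) = 1/3125

Step 1 — x − y = 17 − (-74983) = 75000. Step 2 — v_5(75000) = 5 (factor: 75000 = (5^5 · 24); the sign does not affect v_p). Step 3 — |x − y|_5 = 5^{-5} = 1/3125.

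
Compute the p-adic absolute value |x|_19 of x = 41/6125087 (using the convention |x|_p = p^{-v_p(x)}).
|41/6125087|_19 = 130321

Step 1 — compute v_19(x) by factoring powers of 19 out of the numerator and denominator: v_19(41/6125087) = -4. Step 2 — apply |x|_p = p^{-v_p(x)} = 19^{4} = 130321.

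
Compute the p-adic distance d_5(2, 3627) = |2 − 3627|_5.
d_5(2, 3627) = 1/125

Step 1 — x − y = 2 − 3627 = -3625. Step 2 — v_5(-3625) = 3 (factor: -3625 = −(5^3 · 29); the sign does not affect v_p). Step 3 — |x − y|_5 = 5^{-3} = 1/125.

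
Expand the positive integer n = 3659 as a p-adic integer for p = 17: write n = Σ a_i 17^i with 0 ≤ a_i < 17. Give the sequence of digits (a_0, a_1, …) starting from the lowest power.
(a_0, a_1, …) = (4, 11, 12)

Repeated division by 17 gives the digits low-to-high: 3659 = 4 + 11·17^1 + 12·17^2. Digit sequence: (4, 11, 12).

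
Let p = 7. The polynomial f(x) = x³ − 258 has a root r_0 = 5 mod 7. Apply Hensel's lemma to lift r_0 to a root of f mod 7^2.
r_1 = 12 (mod 49)

Hensel: r_{i+1} = r_i − f(r_i)/f′(r_i) mod 7^{i+2}, where f′(x) = 3x². Iterate:
  r_0 = 5 (mod 7)
  r_1 = 12 (mod 49)
Final: r = 12 with f(r) ≡ 0 mod 7^2.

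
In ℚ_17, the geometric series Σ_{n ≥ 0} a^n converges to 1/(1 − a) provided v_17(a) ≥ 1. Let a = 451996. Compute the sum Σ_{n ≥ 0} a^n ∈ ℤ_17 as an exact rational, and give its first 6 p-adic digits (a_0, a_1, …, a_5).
Σ a^n = 1/(1 − a) = -1/451995;  first 6 digits = (1, 0, 0, 7, 5, 0)

v_17(a) = 3 ≥ 1, so the series converges in ℤ_17 to 1/(1 − a) = 1/(1 − 451996) = -1/451995. Expand this rational in ℤ_17: compute digits iteratively via d_i = x_i mod 17, x_{i+1} = (x_i − d_i)/17. The first 6 digits are (1, 0, 0, 7, 5, 0).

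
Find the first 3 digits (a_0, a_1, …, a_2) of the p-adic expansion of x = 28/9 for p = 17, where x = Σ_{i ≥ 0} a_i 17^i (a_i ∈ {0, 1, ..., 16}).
(a_0, …, a_2) = (5, 15, 1)

v_17(28/9) = 0 (numerator and denominator both coprime to 17), so x ∈ ℤ_17^×. Compute digits iteratively via a_i = x_i mod 17, x_{i+1} = (x_i − a_i)/17, with x_0 = x:
  x_0 = 28/9;  a_0 = 5;  x_1 = (x_0 − 5)/17 = -1/9
  x_1 = -1/9;  a_1 = 15;  x_2 = (x_1 − 15)/17 = -8/9
  x_2 = -8/9;  a_2 = 1;  x_3 = (x_2 − 1)/17 = -1/9
Digits: (5, 15, 1).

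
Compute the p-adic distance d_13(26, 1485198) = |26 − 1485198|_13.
d_13(26, 1485198) = 1/371293

Step 1 — x − y = 26 − 1485198 = -1485172. Step 2 — v_13(-1485172) = 5 (factor: -1485172 = −(13^5 · 4); the sign does not affect v_p). Step 3 — |x − y|_13 = 13^{-5} = 1/371293.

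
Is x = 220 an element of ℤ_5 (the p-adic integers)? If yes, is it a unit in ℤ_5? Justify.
x ∈ ℤ_5 but not a unit; v_5(x) = 1 > 0

ℤ_5 = {x ∈ ℚ_5 : v_5(x) ≥ 0} and ℤ_5^× = {x ∈ ℤ_5 : v_5(x) = 0}. Here v_5(220) = v_5(num) − v_5(den) = 1; compare against these criteria.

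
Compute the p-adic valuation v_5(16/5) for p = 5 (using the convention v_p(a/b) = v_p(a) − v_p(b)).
v_5(16/5) = -1

Factor powers of 5 from the numerator and denominator of the reduced fraction: 16 = 5^0 · 16 and 5 = 5^1 · 1. Apply v_p(a/b) = v_p(a) − v_p(b): v_5(16/5) = 0 − 1 = -1.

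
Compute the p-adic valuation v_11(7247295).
v_11(7247295) = 5

v_11(n) is the largest exponent k such that 11^k divides n. Factor out: 7247295 = 11^5 · 45. (Sign doesn't affect v_p.) So v_11(7247295) = 5.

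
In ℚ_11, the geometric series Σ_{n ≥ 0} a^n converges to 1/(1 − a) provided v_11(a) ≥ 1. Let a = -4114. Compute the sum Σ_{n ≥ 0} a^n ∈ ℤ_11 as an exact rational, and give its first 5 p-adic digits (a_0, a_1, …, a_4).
Σ a^n = 1/(1 − a) = 1/4115;  first 5 digits = (1, 0, 10, 7, 0)

v_11(a) = 2 ≥ 1, so the series converges in ℤ_11 to 1/(1 − a) = 1/(1 − (-4114)) = 1/4115. Expand this rational in ℤ_11: compute digits iteratively via d_i = x_i mod 11, x_{i+1} = (x_i − d_i)/11. The first 5 digits are (1, 0, 10, 7, 0).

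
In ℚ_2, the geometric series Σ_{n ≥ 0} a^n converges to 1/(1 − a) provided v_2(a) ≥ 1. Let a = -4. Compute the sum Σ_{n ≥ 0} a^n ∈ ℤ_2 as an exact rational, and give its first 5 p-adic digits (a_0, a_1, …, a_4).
Σ a^n = 1/(1 − a) = 1/5;  first 5 digits = (1, 0, 1, 1, 0)

v_2(a) = 2 ≥ 1, so the series converges in ℤ_2 to 1/(1 − a) = 1/(1 − (-4)) = 1/5. Expand this rational in ℤ_2: compute digits iteratively via d_i = x_i mod 2, x_{i+1} = (x_i − d_i)/2. The first 5 digits are (1, 0, 1, 1, 0).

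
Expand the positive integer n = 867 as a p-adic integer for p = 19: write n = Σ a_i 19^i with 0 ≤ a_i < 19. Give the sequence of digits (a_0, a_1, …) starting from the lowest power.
(a_0, a_1, …) = (12, 7, 2)

Repeated division by 19 gives the digits low-to-high: 867 = 12 + 7·19^1 + 2·19^2. Digit sequence: (12, 7, 2).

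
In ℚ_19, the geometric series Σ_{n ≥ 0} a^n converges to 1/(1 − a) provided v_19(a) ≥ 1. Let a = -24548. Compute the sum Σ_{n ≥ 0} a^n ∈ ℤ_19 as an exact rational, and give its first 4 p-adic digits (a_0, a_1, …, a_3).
Σ a^n = 1/(1 − a) = 1/24549;  first 4 digits = (1, 0, 8, 15)

v_19(a) = 2 ≥ 1, so the series converges in ℤ_19 to 1/(1 − a) = 1/(1 − (-24548)) = 1/24549. Expand this rational in ℤ_19: compute digits iteratively via d_i = x_i mod 19, x_{i+1} = (x_i − d_i)/19. The first 4 digits are (1, 0, 8, 15).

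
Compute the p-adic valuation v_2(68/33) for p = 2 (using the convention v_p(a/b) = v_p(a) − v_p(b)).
v_2(68/33) = 2

Factor powers of 2 from the numerator and denominator of the reduced fraction: 68 = 2^2 · 17 and 33 = 2^0 · 33. Apply v_p(a/b) = v_p(a) − v_p(b): v_2(68/33) = 2 − 0 = 2.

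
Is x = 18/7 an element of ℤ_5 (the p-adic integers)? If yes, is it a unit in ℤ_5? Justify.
x ∈ ℤ_5^× (unit); v_5(x) = 0

ℤ_5 = {x ∈ ℚ_5 : v_5(x) ≥ 0} and ℤ_5^× = {x ∈ ℤ_5 : v_5(x) = 0}. Here v_5(18/7) = v_5(num) − v_5(den) = 0; compare against these criteria.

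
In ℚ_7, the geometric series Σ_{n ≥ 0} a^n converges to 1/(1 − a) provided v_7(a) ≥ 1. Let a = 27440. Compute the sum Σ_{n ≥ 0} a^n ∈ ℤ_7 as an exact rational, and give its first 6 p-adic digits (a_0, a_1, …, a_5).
Σ a^n = 1/(1 − a) = -1/27439;  first 6 digits = (1, 0, 0, 3, 4, 1)

v_7(a) = 3 ≥ 1, so the series converges in ℤ_7 to 1/(1 − a) = 1/(1 − 27440) = -1/27439. Expand this rational in ℤ_7: compute digits iteratively via d_i = x_i mod 7, x_{i+1} = (x_i − d_i)/7. The first 6 digits are (1, 0, 0, 3, 4, 1).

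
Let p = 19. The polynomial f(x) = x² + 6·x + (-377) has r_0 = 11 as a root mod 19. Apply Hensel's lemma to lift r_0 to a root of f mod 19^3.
r_2 = 6129 (mod 6859)

Hensel: r_{i+1} = r_i − f(r_i)·(f′(r_i))^{-1} mod 19^{i+2}, f′(x) = 2x + 6. Iterate:
  r_0 = 11 (mod 19)
  r_1 = 353 (mod 361)
  r_2 = 6129 (mod 6859)
Final: r = 6129 satisfies f(r) ≡ 0 mod 19^3.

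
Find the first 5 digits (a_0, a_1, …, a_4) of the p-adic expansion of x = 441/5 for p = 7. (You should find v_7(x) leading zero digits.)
(a_0, …, a_4) = (0, 0, 6, 5, 2)

v_7(441/5) = 2, so a_0 = ... = a_1 = 0. Factor out: x = 7^2 · u with u = 9/5 a unit in ℤ_7. Expand u iteratively via a_{v+i} = u_i mod 7, u_{i+1} = (u_i − a_{v+i})/7:
  u_0 = 9/5;  a_2 = 6;  u_1 = (u_0 − 6)/7 = -3/5
  u_1 = -3/5;  a_3 = 5;  u_2 = (u_1 − 5)/7 = -4/5
  u_2 = -4/5;  a_4 = 2;  u_3 = (u_2 − 2)/7 = -2/5
Digits: (0, 0, 6, 5, 2).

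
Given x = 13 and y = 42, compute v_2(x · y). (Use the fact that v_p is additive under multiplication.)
v_2(546) = 1

v_p(x) = 0 (factor: 13 = 2^0 · 13); v_p(y) = 1 (factor: 42 = 2^1 · 21). Additivity: v_p(xy) = v_p(x) + v_p(y) = 0 + 1 = 1. (Direct check: xy = 546 = 2^1 · (273).)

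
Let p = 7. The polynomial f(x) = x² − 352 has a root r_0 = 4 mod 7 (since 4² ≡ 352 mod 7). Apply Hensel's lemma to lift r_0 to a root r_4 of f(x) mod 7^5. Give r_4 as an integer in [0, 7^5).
r_4 = 2741 (mod 16807)

Hensel's recurrence: r_{i+1} = r_i − f(r_i)·(f′(r_i))^{-1} mod 7^{i+2}, with f′(x) = 2x. Iterate:
  r_0 = 4 (mod 7)
  r_1 = 46 (mod 49)
  r_2 = 340 (mod 343)
  r_3 = 340 (mod 2401)
  r_4 = 2741 (mod 16807)
Final: r_4 = 2741, and one checks f(r_4) ≡ 0 mod 7^5.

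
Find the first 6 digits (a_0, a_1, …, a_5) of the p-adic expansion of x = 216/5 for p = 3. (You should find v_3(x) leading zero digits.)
(a_0, …, a_5) = (0, 0, 0, 1, 2, 0)

v_3(216/5) = 3, so a_0 = ... = a_2 = 0. Factor out: x = 3^3 · u with u = 8/5 a unit in ℤ_3. Expand u iteratively via a_{v+i} = u_i mod 3, u_{i+1} = (u_i − a_{v+i})/3:
  u_0 = 8/5;  a_3 = 1;  u_1 = (u_0 − 1)/3 = 1/5
  u_1 = 1/5;  a_4 = 2;  u_2 = (u_1 − 2)/3 = -3/5
  u_2 = -3/5;  a_5 = 0;  u_3 = (u_2 − 0)/3 = -1/5
Digits: (0, 0, 0, 1, 2, 0).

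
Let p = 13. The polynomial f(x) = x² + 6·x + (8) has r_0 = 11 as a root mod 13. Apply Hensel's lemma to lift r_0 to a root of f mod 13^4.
r_3 = 28559 (mod 28561)

Hensel: r_{i+1} = r_i − f(r_i)·(f′(r_i))^{-1} mod 13^{i+2}, f′(x) = 2x + 6. Iterate:
  r_0 = 11 (mod 13)
  r_1 = 167 (mod 169)
  r_2 = 2195 (mod 2197)
  r_3 = 28559 (mod 28561)
Final: r = 28559 satisfies f(r) ≡ 0 mod 13^4.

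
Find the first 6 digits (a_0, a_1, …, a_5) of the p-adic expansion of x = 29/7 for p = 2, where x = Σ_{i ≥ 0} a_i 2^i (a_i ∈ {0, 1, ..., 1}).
(a_0, …, a_5) = (1, 1, 0, 1, 1, 1)

v_2(29/7) = 0 (numerator and denominator both coprime to 2), so x ∈ ℤ_2^×. Compute digits iteratively via a_i = x_i mod 2, x_{i+1} = (x_i − a_i)/2, with x_0 = x:
  x_0 = 29/7;  a_0 = 1;  x_1 = (x_0 − 1)/2 = 11/7
  x_1 = 11/7;  a_1 = 1;  x_2 = (x_1 − 1)/2 = 2/7
  x_2 = 2/7;  a_2 = 0;  x_3 = (x_2 − 0)/2 = 1/7
  x_3 = 1/7;  a_3 = 1;  x_4 = (x_3 − 1)/2 = -3/7
  x_4 = -3/7;  a_4 = 1;  x_5 = (x_4 − 1)/2 = -5/7
  x_5 = -5/7;  a_5 = 1;  x_6 = (x_5 − 1)/2 = -6/7
Digits: (1, 1, 0, 1, 1, 1).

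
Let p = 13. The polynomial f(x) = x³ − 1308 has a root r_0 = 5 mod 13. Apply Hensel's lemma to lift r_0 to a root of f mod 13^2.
r_1 = 5 (mod 169)

Hensel: r_{i+1} = r_i − f(r_i)/f′(r_i) mod 13^{i+2}, where f′(x) = 3x². Iterate:
  r_0 = 5 (mod 13)
  r_1 = 5 (mod 169)
Final: r = 5 with f(r) ≡ 0 mod 13^2.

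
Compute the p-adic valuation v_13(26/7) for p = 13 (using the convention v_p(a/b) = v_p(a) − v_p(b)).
v_13(26/7) = 1

Factor powers of 13 from the numerator and denominator of the reduced fraction: 26 = 13^1 · 2 and 7 = 13^0 · 7. Apply v_p(a/b) = v_p(a) − v_p(b): v_13(26/7) = 1 − 0 = 1.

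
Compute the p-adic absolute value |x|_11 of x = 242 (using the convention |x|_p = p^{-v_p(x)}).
|242|_11 = 1/121

Step 1 — compute v_11(x) by factoring powers of 11 out of the numerator and denominator: v_11(242) = 2. Step 2 — apply |x|_p = p^{-v_p(x)} = 11^{-2} = 1/121.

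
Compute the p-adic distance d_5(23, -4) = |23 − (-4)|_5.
d_5(23, -4) = 1

Step 1 — x − y = 23 − (-4) = 27. Step 2 — v_5(27) = 0 (factor: 27 = (5^0 · 27); the sign does not affect v_p). Step 3 — |x − y|_5 = 5^{0} = 1.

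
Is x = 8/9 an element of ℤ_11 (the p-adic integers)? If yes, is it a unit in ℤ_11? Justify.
x ∈ ℤ_11^× (unit); v_11(x) = 0

ℤ_11 = {x ∈ ℚ_11 : v_11(x) ≥ 0} and ℤ_11^× = {x ∈ ℤ_11 : v_11(x) = 0}. Here v_11(8/9) = v_11(num) − v_11(den) = 0; compare against these criteria.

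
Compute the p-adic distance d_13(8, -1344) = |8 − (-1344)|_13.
d_13(8, -1344) = 1/169

Step 1 — x − y = 8 − (-1344) = 1352. Step 2 — v_13(1352) = 2 (factor: 1352 = (13^2 · 8); the sign does not affect v_p). Step 3 — |x − y|_13 = 13^{-2} = 1/169.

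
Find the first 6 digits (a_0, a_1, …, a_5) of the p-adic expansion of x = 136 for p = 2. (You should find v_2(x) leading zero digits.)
(a_0, …, a_5) = (0, 0, 0, 1, 0, 0)

v_2(136) = 3, so a_0 = ... = a_2 = 0. Factor out: x = 2^3 · u with u = 17 a unit in ℤ_2. Expand u iteratively via a_{v+i} = u_i mod 2, u_{i+1} = (u_i − a_{v+i})/2:
  u_0 = 17;  a_3 = 1;  u_1 = (u_0 − 1)/2 = 8
  u_1 = 8;  a_4 = 0;  u_2 = (u_1 − 0)/2 = 4
  u_2 = 4;  a_5 = 0;  u_3 = (u_2 − 0)/2 = 2
Digits: (0, 0, 0, 1, 0, 0).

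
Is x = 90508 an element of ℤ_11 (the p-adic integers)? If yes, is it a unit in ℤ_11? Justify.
x ∈ ℤ_11 but not a unit; v_11(x) = 3 > 0

ℤ_11 = {x ∈ ℚ_11 : v_11(x) ≥ 0} and ℤ_11^× = {x ∈ ℤ_11 : v_11(x) = 0}. Here v_11(90508) = v_11(num) − v_11(den) = 3; compare against these criteria.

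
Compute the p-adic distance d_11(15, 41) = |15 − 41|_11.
d_11(15, 41) = 1

Step 1 — x − y = 15 − 41 = -26. Step 2 — v_11(-26) = 0 (factor: -26 = −(11^0 · 26); the sign does not affect v_p). Step 3 — |x − y|_11 = 11^{0} = 1.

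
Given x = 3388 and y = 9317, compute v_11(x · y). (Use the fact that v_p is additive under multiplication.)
v_11(31565996) = 5

v_p(x) = 2 (factor: 3388 = 11^2 · 28); v_p(y) = 3 (factor: 9317 = 11^3 · 7). Additivity: v_p(xy) = v_p(x) + v_p(y) = 2 + 3 = 5. (Direct check: xy = 31565996 = 11^5 · (196).)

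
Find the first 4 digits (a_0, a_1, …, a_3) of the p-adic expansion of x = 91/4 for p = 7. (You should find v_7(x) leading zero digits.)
(a_0, …, a_3) = (0, 5, 5, 1)

v_7(91/4) = 1, so a_0 = ... = a_0 = 0. Factor out: x = 7^1 · u with u = 13/4 a unit in ℤ_7. Expand u iteratively via a_{v+i} = u_i mod 7, u_{i+1} = (u_i − a_{v+i})/7:
  u_0 = 13/4;  a_1 = 5;  u_1 = (u_0 − 5)/7 = -1/4
  u_1 = -1/4;  a_2 = 5;  u_2 = (u_1 − 5)/7 = -3/4
  u_2 = -3/4;  a_3 = 1;  u_3 = (u_2 − 1)/7 = -1/4
Digits: (0, 5, 5, 1).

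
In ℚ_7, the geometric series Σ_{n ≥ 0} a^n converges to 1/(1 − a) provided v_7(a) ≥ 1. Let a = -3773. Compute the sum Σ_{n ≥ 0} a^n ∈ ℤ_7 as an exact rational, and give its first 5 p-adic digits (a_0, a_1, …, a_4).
Σ a^n = 1/(1 − a) = 1/3774;  first 5 digits = (1, 0, 0, 3, 5)

v_7(a) = 3 ≥ 1, so the series converges in ℤ_7 to 1/(1 − a) = 1/(1 − (-3773)) = 1/3774. Expand this rational in ℤ_7: compute digits iteratively via d_i = x_i mod 7, x_{i+1} = (x_i − d_i)/7. The first 5 digits are (1, 0, 0, 3, 5).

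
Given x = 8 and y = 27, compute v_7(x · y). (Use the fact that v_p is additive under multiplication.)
v_7(216) = 0

v_p(x) = 0 (factor: 8 = 7^0 · 8); v_p(y) = 0 (factor: 27 = 7^0 · 27). Additivity: v_p(xy) = v_p(x) + v_p(y) = 0 + 0 = 0. (Direct check: xy = 216 = 7^0 · (216).)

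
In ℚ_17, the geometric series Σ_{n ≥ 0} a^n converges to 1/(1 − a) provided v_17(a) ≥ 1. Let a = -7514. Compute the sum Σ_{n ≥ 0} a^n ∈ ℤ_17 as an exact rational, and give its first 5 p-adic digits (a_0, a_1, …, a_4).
Σ a^n = 1/(1 − a) = 1/7515;  first 5 digits = (1, 0, 8, 15, 12)

v_17(a) = 2 ≥ 1, so the series converges in ℤ_17 to 1/(1 − a) = 1/(1 − (-7514)) = 1/7515. Expand this rational in ℤ_17: compute digits iteratively via d_i = x_i mod 17, x_{i+1} = (x_i − d_i)/17. The first 5 digits are (1, 0, 8, 15, 12).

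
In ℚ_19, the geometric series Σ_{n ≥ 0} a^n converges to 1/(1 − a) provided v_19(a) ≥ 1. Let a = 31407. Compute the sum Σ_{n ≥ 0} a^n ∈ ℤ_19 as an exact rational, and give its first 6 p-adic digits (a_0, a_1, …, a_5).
Σ a^n = 1/(1 − a) = -1/31406;  first 6 digits = (1, 0, 11, 4, 7, 18)

v_19(a) = 2 ≥ 1, so the series converges in ℤ_19 to 1/(1 − a) = 1/(1 − 31407) = -1/31406. Expand this rational in ℤ_19: compute digits iteratively via d_i = x_i mod 19, x_{i+1} = (x_i − d_i)/19. The first 6 digits are (1, 0, 11, 4, 7, 18).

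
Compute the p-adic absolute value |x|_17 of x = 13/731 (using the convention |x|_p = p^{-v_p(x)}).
|13/731|_17 = 17

Step 1 — compute v_17(x) by factoring powers of 17 out of the numerator and denominator: v_17(13/731) = -1. Step 2 — apply |x|_p = p^{-v_p(x)} = 17^{1} = 17.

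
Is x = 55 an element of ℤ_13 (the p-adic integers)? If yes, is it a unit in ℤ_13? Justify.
x ∈ ℤ_13^× (unit); v_13(x) = 0

ℤ_13 = {x ∈ ℚ_13 : v_13(x) ≥ 0} and ℤ_13^× = {x ∈ ℤ_13 : v_13(x) = 0}. Here v_13(55) = v_13(num) − v_13(den) = 0; compare against these criteria.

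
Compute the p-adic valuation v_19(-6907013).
v_19(-6907013) = 4

v_19(n) is the largest exponent k such that 19^k divides n. Factor out: -6907013 = -19^4 · 53. (Sign doesn't affect v_p.) So v_19(-6907013) = 4.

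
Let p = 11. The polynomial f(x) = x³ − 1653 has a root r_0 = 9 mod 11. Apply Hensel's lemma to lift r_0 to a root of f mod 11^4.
r_3 = 3232 (mod 14641)

Hensel: r_{i+1} = r_i − f(r_i)/f′(r_i) mod 11^{i+2}, where f′(x) = 3x². Iterate:
  r_0 = 9 (mod 11)
  r_1 = 86 (mod 121)
  r_2 = 570 (mod 1331)
  r_3 = 3232 (mod 14641)
Final: r = 3232 with f(r) ≡ 0 mod 11^4.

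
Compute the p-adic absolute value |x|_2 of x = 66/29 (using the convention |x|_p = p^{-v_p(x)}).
|66/29|_2 = 1/2

Step 1 — compute v_2(x) by factoring powers of 2 out of the numerator and denominator: v_2(66/29) = 1. Step 2 — apply |x|_p = p^{-v_p(x)} = 2^{-1} = 1/2.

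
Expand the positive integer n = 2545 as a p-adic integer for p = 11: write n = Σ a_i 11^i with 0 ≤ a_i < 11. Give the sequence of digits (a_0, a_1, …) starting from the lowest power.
(a_0, a_1, …) = (4, 0, 10, 1)

Repeated division by 11 gives the digits low-to-high: 2545 = 4 + 10·11^2 + 1·11^3. Digit sequence: (4, 0, 10, 1).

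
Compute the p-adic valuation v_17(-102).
v_17(-102) = 1

v_17(n) is the largest exponent k such that 17^k divides n. Factor out: -102 = -17^1 · 6. (Sign doesn't affect v_p.) So v_17(-102) = 1.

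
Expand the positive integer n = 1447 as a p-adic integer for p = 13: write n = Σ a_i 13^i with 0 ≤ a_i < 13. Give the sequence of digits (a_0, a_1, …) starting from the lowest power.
(a_0, a_1, …) = (4, 7, 8)

Repeated division by 13 gives the digits low-to-high: 1447 = 4 + 7·13^1 + 8·13^2. Digit sequence: (4, 7, 8).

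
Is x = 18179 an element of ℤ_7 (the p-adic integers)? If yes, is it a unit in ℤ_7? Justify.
x ∈ ℤ_7 but not a unit; v_7(x) = 3 > 0

ℤ_7 = {x ∈ ℚ_7 : v_7(x) ≥ 0} and ℤ_7^× = {x ∈ ℤ_7 : v_7(x) = 0}. Here v_7(18179) = v_7(num) − v_7(den) = 3; compare against these criteria.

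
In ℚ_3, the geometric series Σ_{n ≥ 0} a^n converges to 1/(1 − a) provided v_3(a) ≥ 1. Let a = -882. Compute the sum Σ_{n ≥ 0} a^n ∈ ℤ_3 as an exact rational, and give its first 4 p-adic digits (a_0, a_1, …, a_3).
Σ a^n = 1/(1 − a) = 1/883;  first 4 digits = (1, 0, 1, 0)

v_3(a) = 2 ≥ 1, so the series converges in ℤ_3 to 1/(1 − a) = 1/(1 − (-882)) = 1/883. Expand this rational in ℤ_3: compute digits iteratively via d_i = x_i mod 3, x_{i+1} = (x_i − d_i)/3. The first 4 digits are (1, 0, 1, 0).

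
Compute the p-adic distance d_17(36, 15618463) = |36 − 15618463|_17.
d_17(36, 15618463) = 1/1419857

Step 1 — x − y = 36 − 15618463 = -15618427. Step 2 — v_17(-15618427) = 5 (factor: -15618427 = −(17^5 · 11); the sign does not affect v_p). Step 3 — |x − y|_17 = 17^{-5} = 1/1419857.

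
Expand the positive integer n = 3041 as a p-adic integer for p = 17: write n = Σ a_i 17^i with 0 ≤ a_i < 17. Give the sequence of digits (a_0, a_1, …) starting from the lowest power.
(a_0, a_1, …) = (15, 8, 10)

Repeated division by 17 gives the digits low-to-high: 3041 = 15 + 8·17^1 + 10·17^2. Digit sequence: (15, 8, 10).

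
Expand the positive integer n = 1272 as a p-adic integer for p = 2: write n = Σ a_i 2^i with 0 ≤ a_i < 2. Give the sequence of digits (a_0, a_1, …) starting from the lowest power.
(a_0, a_1, …) = (0, 0, 0, 1, 1, 1, 1, 1, 0, 0, 1)

Repeated division by 2 gives the digits low-to-high: 1272 = 1·2^3 + 1·2^4 + 1·2^5 + 1·2^6 + 1·2^7 + 1·2^10. Digit sequence: (0, 0, 0, 1, 1, 1, 1, 1, 0, 0, 1).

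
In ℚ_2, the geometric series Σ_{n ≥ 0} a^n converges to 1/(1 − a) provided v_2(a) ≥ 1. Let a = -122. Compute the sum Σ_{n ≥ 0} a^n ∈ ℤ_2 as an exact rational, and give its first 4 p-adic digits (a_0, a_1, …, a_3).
Σ a^n = 1/(1 − a) = 1/123;  first 4 digits = (1, 1, 0, 0)

v_2(a) = 1 ≥ 1, so the series converges in ℤ_2 to 1/(1 − a) = 1/(1 − (-122)) = 1/123. Expand this rational in ℤ_2: compute digits iteratively via d_i = x_i mod 2, x_{i+1} = (x_i − d_i)/2. The first 4 digits are (1, 1, 0, 0).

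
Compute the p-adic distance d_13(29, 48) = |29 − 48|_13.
d_13(29, 48) = 1

Step 1 — x − y = 29 − 48 = -19. Step 2 — v_13(-19) = 0 (factor: -19 = −(13^0 · 19); the sign does not affect v_p). Step 3 — |x − y|_13 = 13^{0} = 1.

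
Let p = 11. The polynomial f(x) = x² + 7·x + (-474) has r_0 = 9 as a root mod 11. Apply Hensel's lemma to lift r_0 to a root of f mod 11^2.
r_1 = 119 (mod 121)

Hensel: r_{i+1} = r_i − f(r_i)·(f′(r_i))^{-1} mod 11^{i+2}, f′(x) = 2x + 7. Iterate:
  r_0 = 9 (mod 11)
  r_1 = 119 (mod 121)
Final: r = 119 satisfies f(r) ≡ 0 mod 11^2.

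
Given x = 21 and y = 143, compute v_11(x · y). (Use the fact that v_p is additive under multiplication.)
v_11(3003) = 1

v_p(x) = 0 (factor: 21 = 11^0 · 21); v_p(y) = 1 (factor: 143 = 11^1 · 13). Additivity: v_p(xy) = v_p(x) + v_p(y) = 0 + 1 = 1. (Direct check: xy = 3003 = 11^1 · (273).)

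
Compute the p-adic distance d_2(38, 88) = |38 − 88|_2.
d_2(38, 88) = 1/2

Step 1 — x − y = 38 − 88 = -50. Step 2 — v_2(-50) = 1 (factor: -50 = −(2^1 · 25); the sign does not affect v_p). Step 3 — |x − y|_2 = 2^{-1} = 1/2.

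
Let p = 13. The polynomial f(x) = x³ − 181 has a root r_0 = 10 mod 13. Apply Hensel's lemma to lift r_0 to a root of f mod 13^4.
r_3 = 10683 (mod 28561)

Hensel: r_{i+1} = r_i − f(r_i)/f′(r_i) mod 13^{i+2}, where f′(x) = 3x². Iterate:
  r_0 = 10 (mod 13)
  r_1 = 36 (mod 169)
  r_2 = 1895 (mod 2197)
  r_3 = 10683 (mod 28561)
Final: r = 10683 with f(r) ≡ 0 mod 13^4.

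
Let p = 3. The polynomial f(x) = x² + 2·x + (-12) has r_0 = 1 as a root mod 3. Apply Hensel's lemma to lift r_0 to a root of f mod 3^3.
r_2 = 10 (mod 27)

Hensel: r_{i+1} = r_i − f(r_i)·(f′(r_i))^{-1} mod 3^{i+2}, f′(x) = 2x + 2. Iterate:
  r_0 = 1 (mod 3)
  r_1 = 1 (mod 9)
  r_2 = 10 (mod 27)
Final: r = 10 satisfies f(r) ≡ 0 mod 3^3.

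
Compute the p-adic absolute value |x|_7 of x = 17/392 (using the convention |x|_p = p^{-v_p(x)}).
|17/392|_7 = 49

Step 1 — compute v_7(x) by factoring powers of 7 out of the numerator and denominator: v_7(17/392) = -2. Step 2 — apply |x|_p = p^{-v_p(x)} = 7^{2} = 49.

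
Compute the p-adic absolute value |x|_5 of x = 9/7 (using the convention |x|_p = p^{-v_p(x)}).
|9/7|_5 = 1

Step 1 — compute v_5(x) by factoring powers of 5 out of the numerator and denominator: v_5(9/7) = 0. Step 2 — apply |x|_p = p^{-v_p(x)} = 5^{0} = 1.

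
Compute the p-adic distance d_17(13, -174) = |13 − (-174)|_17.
d_17(13, -174) = 1/17

Step 1 — x − y = 13 − (-174) = 187. Step 2 — v_17(187) = 1 (factor: 187 = (17^1 · 11); the sign does not affect v_p). Step 3 — |x − y|_17 = 17^{-1} = 1/17.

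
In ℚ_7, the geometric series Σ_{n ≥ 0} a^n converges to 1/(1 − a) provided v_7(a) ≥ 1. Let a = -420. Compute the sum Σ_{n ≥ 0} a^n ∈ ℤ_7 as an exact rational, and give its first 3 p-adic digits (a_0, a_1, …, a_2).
Σ a^n = 1/(1 − a) = 1/421;  first 3 digits = (1, 3, 0)

v_7(a) = 1 ≥ 1, so the series converges in ℤ_7 to 1/(1 − a) = 1/(1 − (-420)) = 1/421. Expand this rational in ℤ_7: compute digits iteratively via d_i = x_i mod 7, x_{i+1} = (x_i − d_i)/7. The first 3 digits are (1, 3, 0).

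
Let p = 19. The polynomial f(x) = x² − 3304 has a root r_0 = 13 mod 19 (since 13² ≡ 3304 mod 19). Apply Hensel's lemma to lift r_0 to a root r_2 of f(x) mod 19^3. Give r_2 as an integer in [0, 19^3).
r_2 = 1647 (mod 6859)

Hensel's recurrence: r_{i+1} = r_i − f(r_i)·(f′(r_i))^{-1} mod 19^{i+2}, with f′(x) = 2x. Iterate:
  r_0 = 13 (mod 19)
  r_1 = 203 (mod 361)
  r_2 = 1647 (mod 6859)
Final: r_2 = 1647, and one checks f(r_2) ≡ 0 mod 19^3.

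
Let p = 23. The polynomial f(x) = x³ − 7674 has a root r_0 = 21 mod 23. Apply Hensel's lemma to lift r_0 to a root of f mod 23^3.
r_2 = 9014 (mod 12167)

Hensel: r_{i+1} = r_i − f(r_i)/f′(r_i) mod 23^{i+2}, where f′(x) = 3x². Iterate:
  r_0 = 21 (mod 23)
  r_1 = 21 (mod 529)
  r_2 = 9014 (mod 12167)
Final: r = 9014 with f(r) ≡ 0 mod 23^3.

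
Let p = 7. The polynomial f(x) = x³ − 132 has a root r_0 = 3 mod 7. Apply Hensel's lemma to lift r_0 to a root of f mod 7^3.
r_2 = 143 (mod 343)

Hensel: r_{i+1} = r_i − f(r_i)/f′(r_i) mod 7^{i+2}, where f′(x) = 3x². Iterate:
  r_0 = 3 (mod 7)
  r_1 = 45 (mod 49)
  r_2 = 143 (mod 343)
Final: r = 143 with f(r) ≡ 0 mod 7^3.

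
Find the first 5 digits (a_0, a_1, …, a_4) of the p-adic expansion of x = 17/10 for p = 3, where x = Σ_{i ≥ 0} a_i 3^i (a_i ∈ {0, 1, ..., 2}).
(a_0, …, a_4) = (2, 2, 2, 0, 0)

v_3(17/10) = 0 (numerator and denominator both coprime to 3), so x ∈ ℤ_3^×. Compute digits iteratively via a_i = x_i mod 3, x_{i+1} = (x_i − a_i)/3, with x_0 = x:
  x_0 = 17/10;  a_0 = 2;  x_1 = (x_0 − 2)/3 = -1/10
  x_1 = -1/10;  a_1 = 2;  x_2 = (x_1 − 2)/3 = -7/10
  x_2 = -7/10;  a_2 = 2;  x_3 = (x_2 − 2)/3 = -9/10
  x_3 = -9/10;  a_3 = 0;  x_4 = (x_3 − 0)/3 = -3/10
  x_4 = -3/10;  a_4 = 0;  x_5 = (x_4 − 0)/3 = -1/10
Digits: (2, 2, 2, 0, 0).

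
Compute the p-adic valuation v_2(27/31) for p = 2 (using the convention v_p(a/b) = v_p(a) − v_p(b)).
v_2(27/31) = 0

Factor powers of 2 from the numerator and denominator of the reduced fraction: 27 = 2^0 · 27 and 31 = 2^0 · 31. Apply v_p(a/b) = v_p(a) − v_p(b): v_2(27/31) = 0 − 0 = 0.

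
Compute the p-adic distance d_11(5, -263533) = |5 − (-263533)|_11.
d_11(5, -263533) = 1/14641

Step 1 — x − y = 5 − (-263533) = 263538. Step 2 — v_11(263538) = 4 (factor: 263538 = (11^4 · 18); the sign does not affect v_p). Step 3 — |x − y|_11 = 11^{-4} = 1/14641.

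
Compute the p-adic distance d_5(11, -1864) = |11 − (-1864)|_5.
d_5(11, -1864) = 1/625

Step 1 — x − y = 11 − (-1864) = 1875. Step 2 — v_5(1875) = 4 (factor: 1875 = (5^4 · 3); the sign does not affect v_p). Step 3 — |x − y|_5 = 5^{-4} = 1/625.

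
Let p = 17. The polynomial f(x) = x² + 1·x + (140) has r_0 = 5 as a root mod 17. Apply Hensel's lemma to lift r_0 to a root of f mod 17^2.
r_1 = 226 (mod 289)

Hensel: r_{i+1} = r_i − f(r_i)·(f′(r_i))^{-1} mod 17^{i+2}, f′(x) = 2x + 1. Iterate:
  r_0 = 5 (mod 17)
  r_1 = 226 (mod 289)
Final: r = 226 satisfies f(r) ≡ 0 mod 17^2.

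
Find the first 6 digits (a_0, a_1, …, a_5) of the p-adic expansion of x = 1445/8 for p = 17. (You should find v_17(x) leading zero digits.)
(a_0, …, a_5) = (0, 0, 7, 6, 6, 6)

v_17(1445/8) = 2, so a_0 = ... = a_1 = 0. Factor out: x = 17^2 · u with u = 5/8 a unit in ℤ_17. Expand u iteratively via a_{v+i} = u_i mod 17, u_{i+1} = (u_i − a_{v+i})/17:
  u_0 = 5/8;  a_2 = 7;  u_1 = (u_0 − 7)/17 = -3/8
  u_1 = -3/8;  a_3 = 6;  u_2 = (u_1 − 6)/17 = -3/8
  u_2 = -3/8;  a_4 = 6;  u_3 = (u_2 − 6)/17 = -3/8
  u_3 = -3/8;  a_5 = 6;  u_4 = (u_3 − 6)/17 = -3/8
Digits: (0, 0, 7, 6, 6, 6).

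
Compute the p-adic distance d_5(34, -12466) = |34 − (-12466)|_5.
d_5(34, -12466) = 1/3125

Step 1 — x − y = 34 − (-12466) = 12500. Step 2 — v_5(12500) = 5 (factor: 12500 = (5^5 · 4); the sign does not affect v_p). Step 3 — |x − y|_5 = 5^{-5} = 1/3125.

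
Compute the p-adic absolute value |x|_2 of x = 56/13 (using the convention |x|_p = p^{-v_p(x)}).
|56/13|_2 = 1/8

Step 1 — compute v_2(x) by factoring powers of 2 out of the numerator and denominator: v_2(56/13) = 3. Step 2 — apply |x|_p = p^{-v_p(x)} = 2^{-3} = 1/8.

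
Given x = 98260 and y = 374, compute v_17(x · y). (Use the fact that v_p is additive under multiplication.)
v_17(36749240) = 4

v_p(x) = 3 (factor: 98260 = 17^3 · 20); v_p(y) = 1 (factor: 374 = 17^1 · 22). Additivity: v_p(xy) = v_p(x) + v_p(y) = 3 + 1 = 4. (Direct check: xy = 36749240 = 17^4 · (440).)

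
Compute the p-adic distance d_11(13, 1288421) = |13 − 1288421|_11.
d_11(13, 1288421) = 1/161051

Step 1 — x − y = 13 − 1288421 = -1288408. Step 2 — v_11(-1288408) = 5 (factor: -1288408 = −(11^5 · 8); the sign does not affect v_p). Step 3 — |x − y|_11 = 11^{-5} = 1/161051.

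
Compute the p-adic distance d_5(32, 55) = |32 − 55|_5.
d_5(32, 55) = 1

Step 1 — x − y = 32 − 55 = -23. Step 2 — v_5(-23) = 0 (factor: -23 = −(5^0 · 23); the sign does not affect v_p). Step 3 — |x − y|_5 = 5^{0} = 1.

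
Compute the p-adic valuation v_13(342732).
v_13(342732) = 4

v_13(n) is the largest exponent k such that 13^k divides n. Factor out: 342732 = 13^4 · 12. (Sign doesn't affect v_p.) So v_13(342732) = 4.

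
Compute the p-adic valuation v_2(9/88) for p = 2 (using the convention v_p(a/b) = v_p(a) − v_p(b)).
v_2(9/88) = -3

Factor powers of 2 from the numerator and denominator of the reduced fraction: 9 = 2^0 · 9 and 88 = 2^3 · 11. Apply v_p(a/b) = v_p(a) − v_p(b): v_2(9/88) = 0 − 3 = -3.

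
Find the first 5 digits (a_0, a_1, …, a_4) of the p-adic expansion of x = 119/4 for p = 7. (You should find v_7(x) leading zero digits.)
(a_0, …, a_4) = (0, 6, 5, 1, 5)

v_7(119/4) = 1, so a_0 = ... = a_0 = 0. Factor out: x = 7^1 · u with u = 17/4 a unit in ℤ_7. Expand u iteratively via a_{v+i} = u_i mod 7, u_{i+1} = (u_i − a_{v+i})/7:
  u_0 = 17/4;  a_1 = 6;  u_1 = (u_0 − 6)/7 = -1/4
  u_1 = -1/4;  a_2 = 5;  u_2 = (u_1 − 5)/7 = -3/4
  u_2 = -3/4;  a_3 = 1;  u_3 = (u_2 − 1)/7 = -1/4
  u_3 = -1/4;  a_4 = 5;  u_4 = (u_3 − 5)/7 = -3/4
Digits: (0, 6, 5, 1, 5).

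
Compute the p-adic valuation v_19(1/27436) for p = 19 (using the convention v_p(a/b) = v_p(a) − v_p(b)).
v_19(1/27436) = -3

Factor powers of 19 from the numerator and denominator of the reduced fraction: 1 = 19^0 · 1 and 27436 = 19^3 · 4. Apply v_p(a/b) = v_p(a) − v_p(b): v_19(1/27436) = 0 − 3 = -3.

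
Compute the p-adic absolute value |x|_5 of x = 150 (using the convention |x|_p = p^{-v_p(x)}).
|150|_5 = 1/25

Step 1 — compute v_5(x) by factoring powers of 5 out of the numerator and denominator: v_5(150) = 2. Step 2 — apply |x|_p = p^{-v_p(x)} = 5^{-2} = 1/25.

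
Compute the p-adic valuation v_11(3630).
v_11(3630) = 2

v_11(n) is the largest exponent k such that 11^k divides n. Factor out: 3630 = 11^2 · 30. (Sign doesn't affect v_p.) So v_11(3630) = 2.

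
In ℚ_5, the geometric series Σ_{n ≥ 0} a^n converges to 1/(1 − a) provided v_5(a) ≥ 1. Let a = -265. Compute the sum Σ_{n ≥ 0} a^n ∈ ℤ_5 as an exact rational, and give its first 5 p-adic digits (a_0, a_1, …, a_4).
Σ a^n = 1/(1 − a) = 1/266;  first 5 digits = (1, 2, 3, 2, 2)

v_5(a) = 1 ≥ 1, so the series converges in ℤ_5 to 1/(1 − a) = 1/(1 − (-265)) = 1/266. Expand this rational in ℤ_5: compute digits iteratively via d_i = x_i mod 5, x_{i+1} = (x_i − d_i)/5. The first 5 digits are (1, 2, 3, 2, 2).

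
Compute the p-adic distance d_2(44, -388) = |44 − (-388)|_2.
d_2(44, -388) = 1/16

Step 1 — x − y = 44 − (-388) = 432. Step 2 — v_2(432) = 4 (factor: 432 = (2^4 · 27); the sign does not affect v_p). Step 3 — |x − y|_2 = 2^{-4} = 1/16.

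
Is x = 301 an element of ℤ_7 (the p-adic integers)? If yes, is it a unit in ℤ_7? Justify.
x ∈ ℤ_7 but not a unit; v_7(x) = 1 > 0

ℤ_7 = {x ∈ ℚ_7 : v_7(x) ≥ 0} and ℤ_7^× = {x ∈ ℤ_7 : v_7(x) = 0}. Here v_7(301) = v_7(num) − v_7(den) = 1; compare against these criteria.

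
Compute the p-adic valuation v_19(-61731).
v_19(-61731) = 3

v_19(n) is the largest exponent k such that 19^k divides n. Factor out: -61731 = -19^3 · 9. (Sign doesn't affect v_p.) So v_19(-61731) = 3.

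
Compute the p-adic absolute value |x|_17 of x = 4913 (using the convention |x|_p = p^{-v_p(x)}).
|4913|_17 = 1/4913

Step 1 — compute v_17(x) by factoring powers of 17 out of the numerator and denominator: v_17(4913) = 3. Step 2 — apply |x|_p = p^{-v_p(x)} = 17^{-3} = 1/4913.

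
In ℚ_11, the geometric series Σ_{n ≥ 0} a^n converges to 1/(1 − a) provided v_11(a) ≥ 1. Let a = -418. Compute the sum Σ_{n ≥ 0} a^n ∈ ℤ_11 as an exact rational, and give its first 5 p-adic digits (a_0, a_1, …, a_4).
Σ a^n = 1/(1 − a) = 1/419;  first 5 digits = (1, 6, 10, 5, 4)

v_11(a) = 1 ≥ 1, so the series converges in ℤ_11 to 1/(1 − a) = 1/(1 − (-418)) = 1/419. Expand this rational in ℤ_11: compute digits iteratively via d_i = x_i mod 11, x_{i+1} = (x_i − d_i)/11. The first 5 digits are (1, 6, 10, 5, 4).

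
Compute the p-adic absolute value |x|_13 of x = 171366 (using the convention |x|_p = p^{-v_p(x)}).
|171366|_13 = 1/28561

Step 1 — compute v_13(x) by factoring powers of 13 out of the numerator and denominator: v_13(171366) = 4. Step 2 — apply |x|_p = p^{-v_p(x)} = 13^{-4} = 1/28561.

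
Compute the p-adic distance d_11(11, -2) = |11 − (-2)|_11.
d_11(11, -2) = 1

Step 1 — x − y = 11 − (-2) = 13. Step 2 — v_11(13) = 0 (factor: 13 = (11^0 · 13); the sign does not affect v_p). Step 3 — |x − y|_11 = 11^{0} = 1.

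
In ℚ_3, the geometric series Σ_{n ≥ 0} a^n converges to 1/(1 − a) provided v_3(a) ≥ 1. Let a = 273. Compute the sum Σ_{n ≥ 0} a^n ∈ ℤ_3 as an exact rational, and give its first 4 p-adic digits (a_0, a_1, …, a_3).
Σ a^n = 1/(1 − a) = -1/272;  first 4 digits = (1, 1, 1, 2)

v_3(a) = 1 ≥ 1, so the series converges in ℤ_3 to 1/(1 − a) = 1/(1 − 273) = -1/272. Expand this rational in ℤ_3: compute digits iteratively via d_i = x_i mod 3, x_{i+1} = (x_i − d_i)/3. The first 4 digits are (1, 1, 1, 2).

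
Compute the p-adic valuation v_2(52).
v_2(52) = 2

v_2(n) is the largest exponent k such that 2^k divides n. Factor out: 52 = 2^2 · 13. (Sign doesn't affect v_p.) So v_2(52) = 2.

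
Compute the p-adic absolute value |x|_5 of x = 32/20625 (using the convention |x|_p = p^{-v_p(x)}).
|32/20625|_5 = 625

Step 1 — compute v_5(x) by factoring powers of 5 out of the numerator and denominator: v_5(32/20625) = -4. Step 2 — apply |x|_p = p^{-v_p(x)} = 5^{4} = 625.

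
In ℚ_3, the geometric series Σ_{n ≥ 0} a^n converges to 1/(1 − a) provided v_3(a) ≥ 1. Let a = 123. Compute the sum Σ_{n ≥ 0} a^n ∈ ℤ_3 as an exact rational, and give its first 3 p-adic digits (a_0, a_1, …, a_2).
Σ a^n = 1/(1 − a) = -1/122;  first 3 digits = (1, 2, 2)

v_3(a) = 1 ≥ 1, so the series converges in ℤ_3 to 1/(1 − a) = 1/(1 − 123) = -1/122. Expand this rational in ℤ_3: compute digits iteratively via d_i = x_i mod 3, x_{i+1} = (x_i − d_i)/3. The first 3 digits are (1, 2, 2).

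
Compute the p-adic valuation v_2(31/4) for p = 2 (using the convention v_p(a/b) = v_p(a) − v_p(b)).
v_2(31/4) = -2

Factor powers of 2 from the numerator and denominator of the reduced fraction: 31 = 2^0 · 31 and 4 = 2^2 · 1. Apply v_p(a/b) = v_p(a) − v_p(b): v_2(31/4) = 0 − 2 = -2.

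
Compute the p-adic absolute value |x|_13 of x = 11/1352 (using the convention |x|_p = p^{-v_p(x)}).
|11/1352|_13 = 169

Step 1 — compute v_13(x) by factoring powers of 13 out of the numerator and denominator: v_13(11/1352) = -2. Step 2 — apply |x|_p = p^{-v_p(x)} = 13^{2} = 169.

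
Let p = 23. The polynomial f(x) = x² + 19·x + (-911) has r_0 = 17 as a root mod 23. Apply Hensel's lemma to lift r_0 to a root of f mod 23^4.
r_3 = 199795 (mod 279841)

Hensel: r_{i+1} = r_i − f(r_i)·(f′(r_i))^{-1} mod 23^{i+2}, f′(x) = 2x + 19. Iterate:
  r_0 = 17 (mod 23)
  r_1 = 362 (mod 529)
  r_2 = 5123 (mod 12167)
  r_3 = 199795 (mod 279841)
Final: r = 199795 satisfies f(r) ≡ 0 mod 23^4.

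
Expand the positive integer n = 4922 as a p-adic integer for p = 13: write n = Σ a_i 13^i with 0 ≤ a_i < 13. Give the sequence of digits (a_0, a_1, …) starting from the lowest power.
(a_0, a_1, …) = (8, 1, 3, 2)

Repeated division by 13 gives the digits low-to-high: 4922 = 8 + 1·13^1 + 3·13^2 + 2·13^3. Digit sequence: (8, 1, 3, 2).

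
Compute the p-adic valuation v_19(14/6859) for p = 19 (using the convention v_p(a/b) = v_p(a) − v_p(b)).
v_19(14/6859) = -3

Factor powers of 19 from the numerator and denominator of the reduced fraction: 14 = 19^0 · 14 and 6859 = 19^3 · 1. Apply v_p(a/b) = v_p(a) − v_p(b): v_19(14/6859) = 0 − 3 = -3.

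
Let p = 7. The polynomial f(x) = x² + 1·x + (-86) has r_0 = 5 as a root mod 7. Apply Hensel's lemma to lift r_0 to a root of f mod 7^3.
r_2 = 117 (mod 343)

Hensel: r_{i+1} = r_i − f(r_i)·(f′(r_i))^{-1} mod 7^{i+2}, f′(x) = 2x + 1. Iterate:
  r_0 = 5 (mod 7)
  r_1 = 19 (mod 49)
  r_2 = 117 (mod 343)
Final: r = 117 satisfies f(r) ≡ 0 mod 7^3.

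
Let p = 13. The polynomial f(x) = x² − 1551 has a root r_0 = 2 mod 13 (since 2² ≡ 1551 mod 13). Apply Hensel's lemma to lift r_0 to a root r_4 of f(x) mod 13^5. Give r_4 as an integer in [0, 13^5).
r_4 = 328967 (mod 371293)

Hensel's recurrence: r_{i+1} = r_i − f(r_i)·(f′(r_i))^{-1} mod 13^{i+2}, with f′(x) = 2x. Iterate:
  r_0 = 2 (mod 13)
  r_1 = 93 (mod 169)
  r_2 = 1614 (mod 2197)
  r_3 = 14796 (mod 28561)
  r_4 = 328967 (mod 371293)
Final: r_4 = 328967, and one checks f(r_4) ≡ 0 mod 13^5.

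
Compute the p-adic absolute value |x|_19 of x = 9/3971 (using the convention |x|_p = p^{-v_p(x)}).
|9/3971|_19 = 361

Step 1 — compute v_19(x) by factoring powers of 19 out of the numerator and denominator: v_19(9/3971) = -2. Step 2 — apply |x|_p = p^{-v_p(x)} = 19^{2} = 361.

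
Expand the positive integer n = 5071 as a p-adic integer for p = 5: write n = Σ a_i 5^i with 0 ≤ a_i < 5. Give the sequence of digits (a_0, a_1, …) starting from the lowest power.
(a_0, a_1, …) = (1, 4, 2, 0, 3, 1)

Repeated division by 5 gives the digits low-to-high: 5071 = 1 + 4·5^1 + 2·5^2 + 3·5^4 + 1·5^5. Digit sequence: (1, 4, 2, 0, 3, 1).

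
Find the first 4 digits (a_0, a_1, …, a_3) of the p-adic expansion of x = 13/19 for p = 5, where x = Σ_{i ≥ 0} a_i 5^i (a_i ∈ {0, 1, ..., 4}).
(a_0, …, a_3) = (2, 0, 1, 4)

v_5(13/19) = 0 (numerator and denominator both coprime to 5), so x ∈ ℤ_5^×. Compute digits iteratively via a_i = x_i mod 5, x_{i+1} = (x_i − a_i)/5, with x_0 = x:
  x_0 = 13/19;  a_0 = 2;  x_1 = (x_0 − 2)/5 = -5/19
  x_1 = -5/19;  a_1 = 0;  x_2 = (x_1 − 0)/5 = -1/19
  x_2 = -1/19;  a_2 = 1;  x_3 = (x_2 − 1)/5 = -4/19
  x_3 = -4/19;  a_3 = 4;  x_4 = (x_3 − 4)/5 = -16/19
Digits: (2, 0, 1, 4).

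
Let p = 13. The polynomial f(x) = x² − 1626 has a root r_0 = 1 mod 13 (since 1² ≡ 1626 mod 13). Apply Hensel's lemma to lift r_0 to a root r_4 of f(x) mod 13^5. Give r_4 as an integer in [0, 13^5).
r_4 = 158744 (mod 371293)

Hensel's recurrence: r_{i+1} = r_i − f(r_i)·(f′(r_i))^{-1} mod 13^{i+2}, with f′(x) = 2x. Iterate:
  r_0 = 1 (mod 13)
  r_1 = 53 (mod 169)
  r_2 = 560 (mod 2197)
  r_3 = 15939 (mod 28561)
  r_4 = 158744 (mod 371293)
Final: r_4 = 158744, and one checks f(r_4) ≡ 0 mod 13^5.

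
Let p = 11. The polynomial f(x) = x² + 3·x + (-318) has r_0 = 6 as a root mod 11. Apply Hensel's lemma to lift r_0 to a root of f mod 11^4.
r_3 = 2129 (mod 14641)

Hensel: r_{i+1} = r_i − f(r_i)·(f′(r_i))^{-1} mod 11^{i+2}, f′(x) = 2x + 3. Iterate:
  r_0 = 6 (mod 11)
  r_1 = 72 (mod 121)
  r_2 = 798 (mod 1331)
  r_3 = 2129 (mod 14641)
Final: r = 2129 satisfies f(r) ≡ 0 mod 11^4.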